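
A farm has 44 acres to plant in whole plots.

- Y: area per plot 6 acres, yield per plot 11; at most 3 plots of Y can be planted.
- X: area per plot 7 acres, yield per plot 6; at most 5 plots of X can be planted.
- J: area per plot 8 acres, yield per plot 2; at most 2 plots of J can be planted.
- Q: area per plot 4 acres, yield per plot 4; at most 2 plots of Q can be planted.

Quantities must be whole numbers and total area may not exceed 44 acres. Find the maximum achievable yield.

55

Take 3×Y, 3×X, and 1×Q: area 43 ≤ 44, yield 3·11 + 3·6 + 1·4 = 55.
Y has the best ratio (11/6) and is taken to its limit of 3; remaining capacity is filled optimally with the others.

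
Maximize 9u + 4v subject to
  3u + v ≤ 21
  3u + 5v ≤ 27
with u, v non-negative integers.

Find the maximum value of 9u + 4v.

63

The continuous relaxation peaks at (6.5, 1.5) with value 64.50; rounding to a feasible lattice point costs some objective.
(u,v)=(7,0) is feasible, giving 63.
(u,v)=(6,1) is feasible, giving 58.
No feasible integer point exceeds 63.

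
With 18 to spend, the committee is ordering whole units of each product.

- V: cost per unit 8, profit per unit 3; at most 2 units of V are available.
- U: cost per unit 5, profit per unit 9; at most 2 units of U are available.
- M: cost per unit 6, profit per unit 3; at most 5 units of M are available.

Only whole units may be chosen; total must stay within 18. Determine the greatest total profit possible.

U has the best ratio (9/5); taking only U gives at most 2×9 = 18 (stopped by the supply cap of 2).
Mixing does better — 2×U and 1×M: cost 16 ≤ 18, profit 2·9 + 1·3 = 21.

21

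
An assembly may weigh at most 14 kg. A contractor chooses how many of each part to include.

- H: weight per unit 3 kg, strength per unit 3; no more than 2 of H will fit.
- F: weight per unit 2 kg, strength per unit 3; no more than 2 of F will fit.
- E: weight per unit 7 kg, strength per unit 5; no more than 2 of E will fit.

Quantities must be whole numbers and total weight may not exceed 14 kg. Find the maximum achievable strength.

This is a bounded integer knapsack.
Take 1×H, 2×F, and 1×E: weight 14 ≤ 14, strength 1·3 + 2·3 + 1·5 = 14.
F has the best ratio (3/2) and is taken to its limit of 2; remaining capacity is filled optimally with the others.

14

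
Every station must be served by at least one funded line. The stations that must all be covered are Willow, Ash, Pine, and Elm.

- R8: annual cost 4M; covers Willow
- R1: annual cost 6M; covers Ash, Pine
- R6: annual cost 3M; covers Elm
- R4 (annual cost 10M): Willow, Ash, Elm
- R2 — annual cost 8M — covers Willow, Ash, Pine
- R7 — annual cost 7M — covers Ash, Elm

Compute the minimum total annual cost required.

Choose R6 and R2: together they cover Willow, Ash, Pine, Elm — every station.
Total annual cost: 3 + 8 = 11.
No cover costs less than 11.

11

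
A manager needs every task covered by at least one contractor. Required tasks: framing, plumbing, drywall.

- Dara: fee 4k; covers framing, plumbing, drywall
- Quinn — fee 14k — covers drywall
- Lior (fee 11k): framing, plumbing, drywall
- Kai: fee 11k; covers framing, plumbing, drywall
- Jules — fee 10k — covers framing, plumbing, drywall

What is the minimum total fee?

4

Dara alone covers framing, plumbing, drywall — every task.
Total fee: 4.
No cover costs less than 4.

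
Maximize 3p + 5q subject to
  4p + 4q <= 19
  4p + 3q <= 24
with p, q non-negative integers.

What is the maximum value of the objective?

20

The continuous relaxation peaks at (0, 4.75) with value 23.75; rounding to a feasible lattice point costs some objective.
(p,q)=(0,4) is feasible, giving 20.
(p,q)=(1,3) is feasible, giving 18.
(p,q)=(0,3) is feasible, giving 15.
No feasible integer point exceeds 20.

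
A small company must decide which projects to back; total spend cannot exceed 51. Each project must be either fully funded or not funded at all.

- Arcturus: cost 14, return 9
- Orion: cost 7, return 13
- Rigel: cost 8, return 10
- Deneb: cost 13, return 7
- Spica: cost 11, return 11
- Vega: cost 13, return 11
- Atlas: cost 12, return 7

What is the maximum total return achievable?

Orion + Rigel + Spica + Vega + Atlas: cost 7 + 8 + 11 + 13 + 12 = 51 ≤ 51, return 13 + 10 + 11 + 11 + 7 = 52.
Orion + Rigel + Deneb + Spica + Atlas: cost 7 + 8 + 13 + 11 + 12 = 51 ≤ 51, return 13 + 10 + 7 + 11 + 7 = 48.
Best is Orion, Rigel, Spica, Vega, and Atlas with total return 52.

52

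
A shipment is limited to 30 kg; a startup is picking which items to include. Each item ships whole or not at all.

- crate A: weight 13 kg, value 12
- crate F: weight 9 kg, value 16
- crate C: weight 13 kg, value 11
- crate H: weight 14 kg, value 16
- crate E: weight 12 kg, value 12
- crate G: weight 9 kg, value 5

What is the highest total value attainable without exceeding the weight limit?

Allowing fractional choices, the relaxed optimum would be about 39.0, but items are indivisible.
crate F + crate E + crate G: weight 9 + 12 + 9 = 30 ≤ 30, value 16 + 12 + 5 = 33.
crate F + crate H: weight 9 + 14 = 23 ≤ 30, value 16 + 16 = 32.
Best is crate F, crate E, and crate G with total value 33.

33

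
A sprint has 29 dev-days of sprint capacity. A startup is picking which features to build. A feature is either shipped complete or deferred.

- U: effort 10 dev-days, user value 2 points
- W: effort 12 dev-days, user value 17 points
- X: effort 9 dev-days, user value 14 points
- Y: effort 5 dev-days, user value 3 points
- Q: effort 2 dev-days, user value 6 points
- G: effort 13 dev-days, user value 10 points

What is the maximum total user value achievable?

40

Allowing fractional choices, the relaxed optimum would be about 41.6, but features are indivisible.
W + X + Y: effort 12 + 9 + 5 = 26 ≤ 29, user value 17 + 14 + 3 = 34.
W + X + Y + Q: effort 12 + 9 + 5 + 2 = 28 ≤ 29, user value 17 + 14 + 3 + 6 = 40.
W + X + Q: effort 12 + 9 + 2 = 23 ≤ 29, user value 17 + 14 + 6 = 37.
Best is W, X, Y, and Q with total user value 40.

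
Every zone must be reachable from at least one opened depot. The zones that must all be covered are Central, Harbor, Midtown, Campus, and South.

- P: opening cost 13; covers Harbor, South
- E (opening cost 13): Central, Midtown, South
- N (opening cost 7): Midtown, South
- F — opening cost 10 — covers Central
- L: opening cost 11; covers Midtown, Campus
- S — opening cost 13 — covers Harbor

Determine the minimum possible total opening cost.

34

This is a weighted set-cover instance.
The greedy cost-per-new-zone heuristic would pick N, F, L, and P for 41, but a cheaper cover exists.
Choose P, F, and L: together they cover Central, Harbor, Midtown, Campus, South — every zone.
Total opening cost: 13 + 10 + 11 = 34.
No cover costs less than 34.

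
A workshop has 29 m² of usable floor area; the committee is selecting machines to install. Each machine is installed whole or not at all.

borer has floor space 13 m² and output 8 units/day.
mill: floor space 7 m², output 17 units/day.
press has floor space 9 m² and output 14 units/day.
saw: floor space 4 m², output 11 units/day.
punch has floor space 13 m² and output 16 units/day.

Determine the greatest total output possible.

mill + press + saw: floor space 7 + 9 + 4 = 20 ≤ 29, output 17 + 14 + 11 = 42.
mill + saw + punch: floor space 7 + 4 + 13 = 24 ≤ 29, output 17 + 11 + 16 = 44.
mill + press + punch: floor space 7 + 9 + 13 = 29 ≤ 29, output 17 + 14 + 16 = 47.
Best is mill, press, and punch with total output 47.

47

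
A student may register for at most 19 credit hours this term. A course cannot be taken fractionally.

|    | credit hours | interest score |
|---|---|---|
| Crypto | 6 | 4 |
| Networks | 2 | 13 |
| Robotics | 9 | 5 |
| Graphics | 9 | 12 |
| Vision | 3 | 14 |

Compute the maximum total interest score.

Treat it as a binary knapsack problem.
Take Networks, Graphics, and Vision: credit hours 2 + 9 + 3 = 14 ≤ 19, interest score 13 + 12 + 14 = 39.
No other feasible combination does better.

39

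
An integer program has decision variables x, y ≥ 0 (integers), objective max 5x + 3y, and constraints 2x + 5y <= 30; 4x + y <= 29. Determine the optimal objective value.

39

Relaxing integrality, the LP optimum is 42.28 at (x,y) = (6.39, 3.44), which is not an integer point.
(x,y)=(6,3): 2·6+5·3=27≤30, 4·6+1·3=27≤29, objective 39.
(x,y)=(5,4): 2·5+5·4=30≤30, 4·5+1·4=24≤29, objective 37.
(x,y)=(6,2): 2·6+5·2=22≤30, 4·6+1·2=26≤29, objective 36.
Maximum is 39 at (x,y)=(6,3).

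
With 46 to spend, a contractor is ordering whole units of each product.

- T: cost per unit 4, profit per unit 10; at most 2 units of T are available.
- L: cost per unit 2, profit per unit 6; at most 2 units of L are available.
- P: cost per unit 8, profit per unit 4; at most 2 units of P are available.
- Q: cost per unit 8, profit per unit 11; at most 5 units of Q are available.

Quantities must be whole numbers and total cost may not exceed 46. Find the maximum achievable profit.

76

This is a bounded integer knapsack.
L has the best ratio (6/2); taking only L gives at most 2×6 = 12 (stopped by the supply cap of 2).
Mixing does better — 2×T, 2×L, and 4×Q: cost 44 ≤ 46, profit 2·10 + 2·6 + 4·11 = 76.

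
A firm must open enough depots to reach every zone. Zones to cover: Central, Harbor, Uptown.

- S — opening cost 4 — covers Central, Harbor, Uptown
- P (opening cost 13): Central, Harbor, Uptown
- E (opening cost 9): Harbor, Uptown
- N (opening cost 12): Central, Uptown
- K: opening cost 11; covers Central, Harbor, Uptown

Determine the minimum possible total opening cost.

S alone covers Central, Harbor, Uptown — every zone.
Total opening cost: 4.
No cover costs less than 4.

4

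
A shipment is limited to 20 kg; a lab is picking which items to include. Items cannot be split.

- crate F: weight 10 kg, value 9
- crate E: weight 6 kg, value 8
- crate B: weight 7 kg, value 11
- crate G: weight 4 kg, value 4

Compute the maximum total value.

crate E + crate B + crate G: weight 6 + 7 + 4 = 17 ≤ 20, value 8 + 11 + 4 = 23.
crate F + crate E + crate G: weight 10 + 6 + 4 = 20 ≤ 20, value 9 + 8 + 4 = 21.
crate F + crate B: weight 10 + 7 = 17 ≤ 20, value 9 + 11 = 20.
Best is crate E, crate B, and crate G with total value 23.

23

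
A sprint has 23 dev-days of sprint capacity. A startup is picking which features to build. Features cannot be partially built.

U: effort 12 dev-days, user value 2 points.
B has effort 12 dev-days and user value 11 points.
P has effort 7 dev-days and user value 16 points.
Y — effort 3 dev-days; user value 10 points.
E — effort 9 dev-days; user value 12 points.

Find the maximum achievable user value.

Treat it as a binary knapsack problem.
Take P, Y, and E: effort 7 + 3 + 9 = 19 ≤ 23, user value 16 + 10 + 12 = 38.
No other feasible combination does better.

38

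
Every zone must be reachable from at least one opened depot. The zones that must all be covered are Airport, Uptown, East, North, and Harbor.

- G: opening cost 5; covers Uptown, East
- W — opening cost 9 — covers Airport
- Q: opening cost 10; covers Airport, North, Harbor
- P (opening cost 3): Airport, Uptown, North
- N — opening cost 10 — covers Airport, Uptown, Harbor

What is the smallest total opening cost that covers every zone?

The greedy cost-per-new-zone heuristic would pick P, G, and Q for 18, but a cheaper cover exists.
Choose G and Q: together they cover Airport, Uptown, East, North, Harbor — every zone.
Total opening cost: 5 + 10 = 15.
No cover costs less than 15.

15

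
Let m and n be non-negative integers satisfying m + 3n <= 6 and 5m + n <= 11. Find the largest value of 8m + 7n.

23

(m,n)=(2,1) is feasible, giving 23.
(m,n)=(2,0) is feasible, giving 16.
(m,n)=(1,1) is feasible, giving 15.
(m,n)=(0,2) is feasible, giving 14.
No feasible integer point exceeds 23.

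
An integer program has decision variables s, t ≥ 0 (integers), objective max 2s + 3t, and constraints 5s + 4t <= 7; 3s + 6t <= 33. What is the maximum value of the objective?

3

(s,t)=(0,1) is feasible, giving 3.
(s,t)=(1,0) is feasible, giving 2.
No feasible integer point exceeds 3.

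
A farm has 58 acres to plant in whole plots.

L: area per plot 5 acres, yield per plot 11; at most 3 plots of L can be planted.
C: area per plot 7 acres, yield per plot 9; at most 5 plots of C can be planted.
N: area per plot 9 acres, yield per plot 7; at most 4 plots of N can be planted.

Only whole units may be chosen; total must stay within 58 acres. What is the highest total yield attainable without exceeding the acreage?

L has the best ratio (11/5); taking only L gives at most 3×11 = 33 (stopped by the supply cap of 3).
Mixing does better — 3×L and 5×C: area 50 ≤ 58, yield 3·11 + 5·9 = 78.

78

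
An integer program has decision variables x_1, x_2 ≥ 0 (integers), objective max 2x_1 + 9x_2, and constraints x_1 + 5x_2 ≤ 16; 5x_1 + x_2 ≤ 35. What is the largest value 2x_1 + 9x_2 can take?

Relaxing integrality, the LP optimum is 30.12 at (x_1,x_2) = (6.62, 1.88), which is not an integer point.
(x_1,x_2)=(6,2) is feasible, giving 30.
(x_1,x_2)=(5,2) is feasible, giving 28.
Maximum is 30 at (x_1,x_2)=(6,2).

30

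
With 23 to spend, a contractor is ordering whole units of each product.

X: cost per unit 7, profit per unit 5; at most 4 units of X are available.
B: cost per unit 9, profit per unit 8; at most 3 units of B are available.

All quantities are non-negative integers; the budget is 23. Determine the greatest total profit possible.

18

Take 2×X and 1×B: cost 23 ≤ 23, profit 2·5 + 1·8 = 18.
No other integer combination yields more.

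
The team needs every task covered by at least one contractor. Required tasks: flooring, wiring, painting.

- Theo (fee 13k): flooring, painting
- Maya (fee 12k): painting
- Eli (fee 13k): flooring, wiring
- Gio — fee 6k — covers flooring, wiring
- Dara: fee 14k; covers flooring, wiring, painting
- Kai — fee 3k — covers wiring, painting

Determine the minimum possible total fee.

9

Choose Gio and Kai: together they cover flooring, wiring, painting — every task.
Total fee: 6 + 3 = 9.
No cover costs less than 9.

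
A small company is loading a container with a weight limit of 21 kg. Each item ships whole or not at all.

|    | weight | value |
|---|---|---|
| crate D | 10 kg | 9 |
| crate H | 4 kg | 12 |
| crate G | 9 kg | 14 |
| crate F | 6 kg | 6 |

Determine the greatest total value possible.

32

Allowing fractional choices, the relaxed optimum would be about 33.8, but items are indivisible.
crate D + crate H + crate F: weight 10 + 4 + 6 = 20 ≤ 21, value 9 + 12 + 6 = 27.
crate H + crate G + crate F: weight 4 + 9 + 6 = 19 ≤ 21, value 12 + 14 + 6 = 32.
crate H + crate G: weight 4 + 9 = 13 ≤ 21, value 12 + 14 = 26.
Best is crate H, crate G, and crate F with total value 32.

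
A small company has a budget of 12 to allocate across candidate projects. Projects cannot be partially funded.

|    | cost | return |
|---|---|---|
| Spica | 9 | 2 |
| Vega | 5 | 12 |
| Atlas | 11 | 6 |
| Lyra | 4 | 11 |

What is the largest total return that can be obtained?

23

Treat it as a binary knapsack problem.
Allowing fractional choices, the relaxed optimum would be about 24.6, but projects are indivisible.
Vega + Lyra: cost 5 + 4 = 9 ≤ 12, return 12 + 11 = 23.
Vega: cost 5 ≤ 12, return 12.
Best is Vega and Lyra with total return 23.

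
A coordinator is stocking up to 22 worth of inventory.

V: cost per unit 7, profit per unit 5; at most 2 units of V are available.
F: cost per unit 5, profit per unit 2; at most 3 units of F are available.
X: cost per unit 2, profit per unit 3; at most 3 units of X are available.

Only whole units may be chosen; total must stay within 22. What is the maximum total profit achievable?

X has the best ratio (3/2); taking only X gives at most 3×3 = 9 (stopped by the supply cap of 3).
Mixing does better — 2×V and 3×X: cost 20 ≤ 22, profit 2·5 + 3·3 = 19.

19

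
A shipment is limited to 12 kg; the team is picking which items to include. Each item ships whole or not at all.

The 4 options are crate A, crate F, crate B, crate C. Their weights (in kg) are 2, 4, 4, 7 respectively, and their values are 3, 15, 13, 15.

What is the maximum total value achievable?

Take crate A, crate F, and crate B: weight 2 + 4 + 4 = 10 ≤ 12, value 3 + 15 + 13 = 31.
No other feasible combination does better.

31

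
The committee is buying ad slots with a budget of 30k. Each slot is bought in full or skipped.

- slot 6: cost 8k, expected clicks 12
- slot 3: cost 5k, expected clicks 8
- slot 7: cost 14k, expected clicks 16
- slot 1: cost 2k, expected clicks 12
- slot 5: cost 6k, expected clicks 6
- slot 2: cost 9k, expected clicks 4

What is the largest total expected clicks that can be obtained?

slot 3 + slot 7 + slot 1 + slot 5: cost 5 + 14 + 2 + 6 = 27 ≤ 30, expected clicks 8 + 16 + 12 + 6 = 42.
slot 6 + slot 3 + slot 7 + slot 1: cost 8 + 5 + 14 + 2 = 29 ≤ 30, expected clicks 12 + 8 + 16 + 12 = 48.
slot 6 + slot 7 + slot 1 + slot 5: cost 8 + 14 + 2 + 6 = 30 ≤ 30, expected clicks 12 + 16 + 12 + 6 = 46.
Best is slot 6, slot 3, slot 7, and slot 1 with total expected clicks 48.

48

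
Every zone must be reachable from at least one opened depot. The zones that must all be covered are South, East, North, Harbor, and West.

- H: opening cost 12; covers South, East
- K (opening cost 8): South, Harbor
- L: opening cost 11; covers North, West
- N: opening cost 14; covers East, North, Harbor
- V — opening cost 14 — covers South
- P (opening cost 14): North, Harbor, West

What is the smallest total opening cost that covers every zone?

The greedy cost-per-new-zone heuristic would pick K, L, and H for 31, but a cheaper cover exists.
Choose H and P: together they cover South, East, North, Harbor, West — every zone.
Total opening cost: 12 + 14 = 26.
No cover costs less than 26.

26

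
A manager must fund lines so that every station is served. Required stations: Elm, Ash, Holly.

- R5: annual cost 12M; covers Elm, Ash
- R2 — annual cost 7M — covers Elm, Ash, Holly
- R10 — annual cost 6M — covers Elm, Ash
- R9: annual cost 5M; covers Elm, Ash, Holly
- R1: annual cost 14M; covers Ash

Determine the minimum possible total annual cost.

5

R9 alone covers Elm, Ash, Holly — every station.
Total annual cost: 5.
No cover costs less than 5.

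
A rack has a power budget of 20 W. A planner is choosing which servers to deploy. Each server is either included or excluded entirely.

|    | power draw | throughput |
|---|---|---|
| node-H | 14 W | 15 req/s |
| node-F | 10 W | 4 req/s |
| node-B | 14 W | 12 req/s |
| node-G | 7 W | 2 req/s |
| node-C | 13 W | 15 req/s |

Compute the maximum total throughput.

17

node-C: power draw 13 ≤ 20, throughput 15.
node-H: power draw 14 ≤ 20, throughput 15.
node-G + node-C: power draw 7 + 13 = 20 ≤ 20, throughput 2 + 15 = 17.
Best is node-G and node-C with total throughput 17.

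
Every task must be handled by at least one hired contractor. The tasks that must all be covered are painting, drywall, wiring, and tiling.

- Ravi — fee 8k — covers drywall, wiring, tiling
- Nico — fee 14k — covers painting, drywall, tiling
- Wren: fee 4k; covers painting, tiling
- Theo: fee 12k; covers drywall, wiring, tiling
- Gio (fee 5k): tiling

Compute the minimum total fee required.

12

Choose Ravi and Wren: together they cover painting, drywall, wiring, tiling — every task.
Total fee: 8 + 4 = 12.
No cover costs less than 12.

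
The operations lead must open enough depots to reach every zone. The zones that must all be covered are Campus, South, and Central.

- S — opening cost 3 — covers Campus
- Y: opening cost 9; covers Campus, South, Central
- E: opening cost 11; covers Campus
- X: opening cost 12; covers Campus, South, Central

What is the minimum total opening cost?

9

The greedy cost-per-new-zone heuristic would pick S and Y for 12, but a cheaper cover exists.
Y alone covers Campus, South, Central — every zone.
Total opening cost: 9.
No cover costs less than 9.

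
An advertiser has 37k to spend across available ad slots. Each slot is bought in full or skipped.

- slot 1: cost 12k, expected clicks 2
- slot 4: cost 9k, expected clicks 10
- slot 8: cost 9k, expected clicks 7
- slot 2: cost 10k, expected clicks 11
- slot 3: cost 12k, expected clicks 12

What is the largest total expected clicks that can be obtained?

This is an integer program with binary decision variables.
slot 8 + slot 2 + slot 3: cost 9 + 10 + 12 = 31 ≤ 37, expected clicks 7 + 11 + 12 = 30.
slot 4 + slot 8 + slot 3: cost 9 + 9 + 12 = 30 ≤ 37, expected clicks 10 + 7 + 12 = 29.
slot 4 + slot 2 + slot 3: cost 9 + 10 + 12 = 31 ≤ 37, expected clicks 10 + 11 + 12 = 33.
Best is slot 4, slot 2, and slot 3 with total expected clicks 33.

33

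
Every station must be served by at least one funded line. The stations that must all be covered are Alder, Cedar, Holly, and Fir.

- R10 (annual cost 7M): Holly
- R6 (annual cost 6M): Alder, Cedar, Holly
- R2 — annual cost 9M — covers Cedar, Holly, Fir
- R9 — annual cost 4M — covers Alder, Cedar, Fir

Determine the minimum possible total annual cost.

This is an integer covering problem.
Choose R6 and R9: together they cover Alder, Cedar, Holly, Fir — every station.
Total annual cost: 6 + 4 = 10.
No cover costs less than 10.

10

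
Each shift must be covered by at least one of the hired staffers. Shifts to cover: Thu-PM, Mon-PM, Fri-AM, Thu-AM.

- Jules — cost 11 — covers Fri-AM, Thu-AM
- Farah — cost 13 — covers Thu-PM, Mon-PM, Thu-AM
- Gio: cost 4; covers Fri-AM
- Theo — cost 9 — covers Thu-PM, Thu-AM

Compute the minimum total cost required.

17

Choose Farah and Gio: together they cover Thu-PM, Mon-PM, Fri-AM, Thu-AM — every shift.
Total cost: 13 + 4 = 17.
No cover costs less than 17.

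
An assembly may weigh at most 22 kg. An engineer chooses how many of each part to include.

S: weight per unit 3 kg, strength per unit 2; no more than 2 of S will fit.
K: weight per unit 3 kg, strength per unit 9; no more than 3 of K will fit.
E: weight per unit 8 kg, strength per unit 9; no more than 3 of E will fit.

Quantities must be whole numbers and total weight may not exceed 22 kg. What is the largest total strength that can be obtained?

2×K and 2×E: weight 22 ≤ 22, strength 2·9 + 2·9 = 36.
1×S, 3×K, and 1×E: weight 20 ≤ 22, strength 1·2 + 3·9 + 1·9 = 38.
Best is 38.

38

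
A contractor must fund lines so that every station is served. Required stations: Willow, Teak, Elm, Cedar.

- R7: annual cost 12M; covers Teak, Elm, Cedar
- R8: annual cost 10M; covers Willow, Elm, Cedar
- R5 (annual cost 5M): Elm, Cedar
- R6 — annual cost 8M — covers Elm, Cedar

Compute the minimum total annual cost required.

22

This is a weighted set-cover instance.
The greedy cost-per-new-station heuristic would pick R5, R8, and R7 for 27, but a cheaper cover exists.
Choose R7 and R8: together they cover Willow, Teak, Elm, Cedar — every station.
Total annual cost: 12 + 10 = 22.
No cover costs less than 22.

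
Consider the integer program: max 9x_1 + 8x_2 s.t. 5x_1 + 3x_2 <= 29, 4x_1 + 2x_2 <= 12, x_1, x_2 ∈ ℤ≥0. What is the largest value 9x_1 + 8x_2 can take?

48

(x_1,x_2)=(0,6): 5·0+3·6=18≤29, 4·0+2·6=12≤12, objective 48.
(x_1,x_2)=(0,5): 5·0+3·5=15≤29, 4·0+2·5=10≤12, objective 40.
No feasible integer point exceeds 48.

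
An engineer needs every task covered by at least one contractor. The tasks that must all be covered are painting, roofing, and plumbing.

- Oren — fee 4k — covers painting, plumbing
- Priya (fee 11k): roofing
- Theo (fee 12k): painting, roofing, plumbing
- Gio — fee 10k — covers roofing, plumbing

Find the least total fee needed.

The greedy cost-per-new-task heuristic would pick Oren and Gio for 14, but a cheaper cover exists.
Theo alone covers painting, roofing, plumbing — every task.
Total fee: 12.
No cover costs less than 12.

12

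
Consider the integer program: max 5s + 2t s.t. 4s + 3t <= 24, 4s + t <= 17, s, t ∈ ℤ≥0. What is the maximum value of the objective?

The continuous relaxation peaks at (3.38, 3.5) with value 23.88; rounding to a feasible lattice point costs some objective.
(s,t)=(3,4): 4·3+3·4=24≤24, 4·3+1·4=16≤17, objective 23.
(s,t)=(3,3): 4·3+3·3=21≤24, 4·3+1·3=15≤17, objective 21.
(s,t)=(2,5): 4·2+3·5=23≤24, 4·2+1·5=13≤17, objective 20.
(s,t)=(3,2): 4·3+3·2=18≤24, 4·3+1·2=14≤17, objective 19.
The best lattice point is (3,4), giving 23.

23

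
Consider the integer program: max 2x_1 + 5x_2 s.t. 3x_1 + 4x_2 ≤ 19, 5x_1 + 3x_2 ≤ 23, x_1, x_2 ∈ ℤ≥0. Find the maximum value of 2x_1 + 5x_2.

22

The continuous relaxation peaks at (0, 4.75) with value 23.75; rounding to a feasible lattice point costs some objective.
(x_1,x_2)=(1,4): 3·1+4·4=19≤19, 5·1+3·4=17≤23, objective 22.
(x_1,x_2)=(0,4): 3·0+4·4=16≤19, 5·0+3·4=12≤23, objective 20.
(x_1,x_2)=(2,3): 3·2+4·3=18≤19, 5·2+3·3=19≤23, objective 19.
(x_1,x_2)=(1,3): 3·1+4·3=15≤19, 5·1+3·3=14≤23, objective 17.
The best lattice point is (1,4), giving 22.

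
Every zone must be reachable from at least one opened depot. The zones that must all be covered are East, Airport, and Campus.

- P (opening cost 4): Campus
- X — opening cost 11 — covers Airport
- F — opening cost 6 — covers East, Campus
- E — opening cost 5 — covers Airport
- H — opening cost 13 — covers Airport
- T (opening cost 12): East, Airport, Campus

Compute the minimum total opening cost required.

Choose F and E: together they cover East, Airport, Campus — every zone.
Total opening cost: 6 + 5 = 11.
No cover costs less than 11.

11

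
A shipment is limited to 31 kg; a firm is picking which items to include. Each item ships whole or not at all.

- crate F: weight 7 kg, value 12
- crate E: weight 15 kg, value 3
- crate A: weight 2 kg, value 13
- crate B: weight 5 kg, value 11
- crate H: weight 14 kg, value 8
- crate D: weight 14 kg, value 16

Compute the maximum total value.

This is an integer program with binary decision variables.
Allowing fractional choices, the relaxed optimum would be about 53.7, but items are indivisible.
crate F + crate A + crate D: weight 7 + 2 + 14 = 23 ≤ 31, value 12 + 13 + 16 = 41.
crate F + crate A + crate B + crate H: weight 7 + 2 + 5 + 14 = 28 ≤ 31, value 12 + 13 + 11 + 8 = 44.
crate F + crate A + crate B + crate D: weight 7 + 2 + 5 + 14 = 28 ≤ 31, value 12 + 13 + 11 + 16 = 52.
Best is crate F, crate A, crate B, and crate D with total value 52.

52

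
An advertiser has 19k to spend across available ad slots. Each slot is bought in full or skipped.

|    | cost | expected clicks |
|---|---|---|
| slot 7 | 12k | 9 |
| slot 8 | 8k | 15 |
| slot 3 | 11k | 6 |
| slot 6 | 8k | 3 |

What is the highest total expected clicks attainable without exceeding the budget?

Take slot 8 and slot 3: cost 8 + 11 = 19 ≤ 19, expected clicks 15 + 6 = 21.
No other feasible combination does better.

21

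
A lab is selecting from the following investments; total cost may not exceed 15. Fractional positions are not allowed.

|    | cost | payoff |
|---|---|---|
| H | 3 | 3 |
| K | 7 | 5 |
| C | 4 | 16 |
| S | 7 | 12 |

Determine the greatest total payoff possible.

This is an integer program with binary decision variables.
Take H, C, and S: cost 3 + 4 + 7 = 14 ≤ 15, payoff 3 + 16 + 12 = 31.
No other feasible combination does better.

31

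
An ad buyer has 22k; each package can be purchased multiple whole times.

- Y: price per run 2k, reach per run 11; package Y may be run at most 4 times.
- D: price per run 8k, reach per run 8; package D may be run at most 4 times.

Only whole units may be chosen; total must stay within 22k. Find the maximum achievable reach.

3×Y and 2×D: price 22 ≤ 22, reach 3·11 + 2·8 = 49.
4×Y and 1×D: price 16 ≤ 22, reach 4·11 + 1·8 = 52.
Best is 52.

52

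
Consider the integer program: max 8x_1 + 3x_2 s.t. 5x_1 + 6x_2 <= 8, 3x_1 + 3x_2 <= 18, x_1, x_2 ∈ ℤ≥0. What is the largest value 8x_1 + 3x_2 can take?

8

(x_1,x_2)=(1,0): 5·1+6·0=5≤8, 3·1+3·0=3≤18, objective 8.
(x_1,x_2)=(0,1): 5·0+6·1=6≤8, 3·0+3·1=3≤18, objective 3.
(x_1,x_2)=(0,0): 5·0+6·0=0≤8, 3·0+3·0=0≤18, objective 0.
The best lattice point is (1,0), giving 8.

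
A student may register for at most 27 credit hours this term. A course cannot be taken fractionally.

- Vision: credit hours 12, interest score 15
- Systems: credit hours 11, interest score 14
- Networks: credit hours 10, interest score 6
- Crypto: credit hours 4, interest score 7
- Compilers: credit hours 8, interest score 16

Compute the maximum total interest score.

38

This is a 0-1 knapsack instance.
Take Vision, Crypto, and Compilers: credit hours 12 + 4 + 8 = 24 ≤ 27, interest score 15 + 7 + 16 = 38.
No other feasible combination does better.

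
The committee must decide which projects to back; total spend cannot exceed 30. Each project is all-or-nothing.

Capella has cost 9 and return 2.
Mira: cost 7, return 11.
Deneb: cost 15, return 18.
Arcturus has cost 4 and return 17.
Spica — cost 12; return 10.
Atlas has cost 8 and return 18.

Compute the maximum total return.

53

Allowing fractional choices, the relaxed optimum would be about 59.2, but projects are indivisible.
Deneb + Arcturus + Atlas: cost 15 + 4 + 8 = 27 ≤ 30, return 18 + 17 + 18 = 53.
Capella + Mira + Arcturus + Atlas: cost 9 + 7 + 4 + 8 = 28 ≤ 30, return 2 + 11 + 17 + 18 = 48.
Best is Deneb, Arcturus, and Atlas with total return 53.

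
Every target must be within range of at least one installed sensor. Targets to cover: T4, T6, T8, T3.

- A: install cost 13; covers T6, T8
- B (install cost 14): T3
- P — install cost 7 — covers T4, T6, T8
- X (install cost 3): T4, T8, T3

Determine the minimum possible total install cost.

This is a weighted set-cover instance.
Choose P and X: together they cover T4, T6, T8, T3 — every target.
Total install cost: 7 + 3 = 10.
No cover costs less than 10.

10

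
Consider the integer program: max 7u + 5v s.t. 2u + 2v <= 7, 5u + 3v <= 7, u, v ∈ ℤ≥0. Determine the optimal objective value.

10

The continuous relaxation peaks at (0, 2.33) with value 11.67; rounding to a feasible lattice point costs some objective.
(u,v)=(0,2): 2·0+2·2=4≤7, 5·0+3·2=6≤7, objective 10.
(u,v)=(0,1): 2·0+2·1=2≤7, 5·0+3·1=3≤7, objective 5.
Maximum is 10 at (u,v)=(0,2).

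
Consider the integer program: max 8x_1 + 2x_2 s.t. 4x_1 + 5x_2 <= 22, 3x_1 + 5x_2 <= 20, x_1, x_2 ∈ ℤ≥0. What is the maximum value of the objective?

Relaxing integrality, the LP optimum is 44.00 at (x_1,x_2) = (5.5, 0), which is not an integer point.
(x_1,x_2)=(5,0): 4·5+5·0=20≤22, 3·5+5·0=15≤20, objective 40.
(x_1,x_2)=(4,1): 4·4+5·1=21≤22, 3·4+5·1=17≤20, objective 34.
(x_1,x_2)=(4,0): 4·4+5·0=16≤22, 3·4+5·0=12≤20, objective 32.
The best lattice point is (5,0), giving 40.

40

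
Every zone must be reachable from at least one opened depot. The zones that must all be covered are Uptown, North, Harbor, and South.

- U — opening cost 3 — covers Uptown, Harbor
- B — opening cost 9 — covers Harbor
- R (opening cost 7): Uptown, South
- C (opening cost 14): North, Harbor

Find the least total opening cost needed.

The greedy cost-per-new-zone heuristic would pick U, R, and C for 24, but a cheaper cover exists.
Choose R and C: together they cover Uptown, North, Harbor, South — every zone.
Total opening cost: 7 + 14 = 21.
No cover costs less than 21.

21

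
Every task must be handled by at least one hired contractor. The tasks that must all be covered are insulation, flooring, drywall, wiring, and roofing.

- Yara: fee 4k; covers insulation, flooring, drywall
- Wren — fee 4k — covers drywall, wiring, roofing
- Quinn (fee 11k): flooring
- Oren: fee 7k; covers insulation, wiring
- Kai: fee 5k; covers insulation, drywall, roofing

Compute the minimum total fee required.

8

Choose Yara and Wren: together they cover insulation, flooring, drywall, wiring, roofing — every task.
Total fee: 4 + 4 = 8.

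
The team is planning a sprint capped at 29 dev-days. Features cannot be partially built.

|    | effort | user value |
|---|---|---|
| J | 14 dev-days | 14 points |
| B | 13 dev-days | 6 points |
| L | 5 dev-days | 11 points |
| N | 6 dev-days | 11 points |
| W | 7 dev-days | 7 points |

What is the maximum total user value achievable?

36

Take J, L, and N: effort 14 + 5 + 6 = 25 ≤ 29, user value 14 + 11 + 11 = 36.
No other feasible combination does better.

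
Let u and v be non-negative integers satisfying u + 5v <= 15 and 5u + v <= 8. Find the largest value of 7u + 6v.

19

The continuous relaxation peaks at (1.04, 2.79) with value 24.04; rounding to a feasible lattice point costs some objective.
(u,v)=(1,2) is feasible, giving 19.
(u,v)=(0,3) is feasible, giving 18.
(u,v)=(1,1) is feasible, giving 13.
The best lattice point is (1,2), giving 19.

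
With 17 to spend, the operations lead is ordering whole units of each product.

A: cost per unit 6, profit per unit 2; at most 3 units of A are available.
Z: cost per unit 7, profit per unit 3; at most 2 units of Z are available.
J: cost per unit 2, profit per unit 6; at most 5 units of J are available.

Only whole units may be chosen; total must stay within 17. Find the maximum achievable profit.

J has the best ratio (6/2); taking only J gives at most 5×6 = 30 (stopped by the supply cap of 5).
Mixing does better — 1×Z and 5×J: cost 17 ≤ 17, profit 1·3 + 5·6 = 33.

33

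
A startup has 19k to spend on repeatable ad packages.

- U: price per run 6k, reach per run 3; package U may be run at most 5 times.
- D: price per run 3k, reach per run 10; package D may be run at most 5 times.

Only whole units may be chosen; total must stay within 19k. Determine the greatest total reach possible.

This is a bounded integer knapsack.
D has the best ratio (10/3); taking only D gives at most 5×10 = 50 (stopped by the supply cap of 5).
Optimal: 5×D: price 15 ≤ 19, reach 5·10 = 50.

50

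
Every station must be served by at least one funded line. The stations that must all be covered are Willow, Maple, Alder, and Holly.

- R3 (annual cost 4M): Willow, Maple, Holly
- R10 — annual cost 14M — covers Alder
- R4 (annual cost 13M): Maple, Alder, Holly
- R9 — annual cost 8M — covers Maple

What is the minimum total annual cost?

17

Choose R3 and R4: together they cover Willow, Maple, Alder, Holly — every station.
Total annual cost: 4 + 13 = 17.
No cover costs less than 17.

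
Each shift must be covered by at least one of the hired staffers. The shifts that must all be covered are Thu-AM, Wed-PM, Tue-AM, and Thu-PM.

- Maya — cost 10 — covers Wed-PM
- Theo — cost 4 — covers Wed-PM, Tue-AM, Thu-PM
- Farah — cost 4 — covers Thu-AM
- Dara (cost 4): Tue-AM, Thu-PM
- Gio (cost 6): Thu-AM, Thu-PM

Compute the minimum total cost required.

8

Choose Theo and Farah: together they cover Thu-AM, Wed-PM, Tue-AM, Thu-PM — every shift.
Total cost: 4 + 4 = 8.
No cover costs less than 8.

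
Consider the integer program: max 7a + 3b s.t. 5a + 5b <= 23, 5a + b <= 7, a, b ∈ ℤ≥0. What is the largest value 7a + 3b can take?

13

(a,b)=(1,2): 5·1+5·2=15≤23, 5·1+1·2=7≤7, objective 13.
(a,b)=(0,4): 5·0+5·4=20≤23, 5·0+1·4=4≤7, objective 12.
(a,b)=(1,1): 5·1+5·1=10≤23, 5·1+1·1=6≤7, objective 10.
Maximum is 13 at (a,b)=(1,2).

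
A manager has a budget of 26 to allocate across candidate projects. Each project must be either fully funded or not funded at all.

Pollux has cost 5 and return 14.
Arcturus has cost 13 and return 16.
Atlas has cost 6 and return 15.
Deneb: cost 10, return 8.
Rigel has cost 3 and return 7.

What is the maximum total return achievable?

45

Pollux + Atlas + Deneb + Rigel: cost 5 + 6 + 10 + 3 = 24 ≤ 26, return 14 + 15 + 8 + 7 = 44.
Pollux + Arcturus + Atlas: cost 5 + 13 + 6 = 24 ≤ 26, return 14 + 16 + 15 = 45.
Arcturus + Atlas + Rigel: cost 13 + 6 + 3 = 22 ≤ 26, return 16 + 15 + 7 = 38.
Best is Pollux, Arcturus, and Atlas with total return 45.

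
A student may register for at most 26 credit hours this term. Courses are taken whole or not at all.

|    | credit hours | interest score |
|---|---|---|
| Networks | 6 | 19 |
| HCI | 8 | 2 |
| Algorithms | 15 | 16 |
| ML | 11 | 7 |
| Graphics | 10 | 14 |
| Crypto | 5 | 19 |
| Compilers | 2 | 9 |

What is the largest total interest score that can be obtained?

Allowing fractional choices, the relaxed optimum would be about 64.2, but courses are indivisible.
Networks + ML + Crypto + Compilers: credit hours 6 + 11 + 5 + 2 = 24 ≤ 26, interest score 19 + 7 + 19 + 9 = 54.
Networks + Algorithms + Crypto: credit hours 6 + 15 + 5 = 26 ≤ 26, interest score 19 + 16 + 19 = 54.
Networks + Graphics + Crypto + Compilers: credit hours 6 + 10 + 5 + 2 = 23 ≤ 26, interest score 19 + 14 + 19 + 9 = 61.
Best is Networks, Graphics, Crypto, and Compilers with total interest score 61.

61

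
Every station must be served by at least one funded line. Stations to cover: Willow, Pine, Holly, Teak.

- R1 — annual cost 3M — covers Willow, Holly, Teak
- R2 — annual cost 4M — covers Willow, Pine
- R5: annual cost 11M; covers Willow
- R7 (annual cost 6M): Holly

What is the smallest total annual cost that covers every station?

Choose R1 and R2: together they cover Willow, Pine, Holly, Teak — every station.
Total annual cost: 3 + 4 = 7.
No cover costs less than 7.

7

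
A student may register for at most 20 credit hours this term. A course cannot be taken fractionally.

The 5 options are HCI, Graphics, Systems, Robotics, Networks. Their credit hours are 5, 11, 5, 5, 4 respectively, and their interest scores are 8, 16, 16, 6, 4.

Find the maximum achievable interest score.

Allowing fractional choices, the relaxed optimum would be about 38.5, but courses are indivisible.
HCI + Systems + Robotics + Networks: credit hours 5 + 5 + 5 + 4 = 19 ≤ 20, interest score 8 + 16 + 6 + 4 = 34.
Graphics + Systems + Networks: credit hours 11 + 5 + 4 = 20 ≤ 20, interest score 16 + 16 + 4 = 36.
Graphics + Systems: credit hours 11 + 5 = 16 ≤ 20, interest score 16 + 16 = 32.
Best is Graphics, Systems, and Networks with total interest score 36.

36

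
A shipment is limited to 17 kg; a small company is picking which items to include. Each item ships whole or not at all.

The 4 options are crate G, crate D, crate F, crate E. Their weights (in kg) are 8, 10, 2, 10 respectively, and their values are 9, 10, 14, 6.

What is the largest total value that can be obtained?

Take crate D and crate F: weight 10 + 2 = 12 ≤ 17, value 10 + 14 = 24.
No other feasible combination does better.

24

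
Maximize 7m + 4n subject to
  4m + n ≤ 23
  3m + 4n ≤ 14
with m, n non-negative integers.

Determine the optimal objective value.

28

The continuous relaxation peaks at (4.67, 0) with value 32.67; rounding to a feasible lattice point costs some objective.
(m,n)=(4,0): 4·4+1·0=16≤23, 3·4+4·0=12≤14, objective 28.
(m,n)=(3,1): 4·3+1·1=13≤23, 3·3+4·1=13≤14, objective 25.
(m,n)=(3,0): 4·3+1·0=12≤23, 3·3+4·0=9≤14, objective 21.
Maximum is 28 at (m,n)=(4,0).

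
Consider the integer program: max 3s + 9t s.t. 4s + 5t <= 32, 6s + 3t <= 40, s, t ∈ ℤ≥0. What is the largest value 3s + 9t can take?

54

The continuous relaxation peaks at (0, 6.4) with value 57.60; rounding to a feasible lattice point costs some objective.
(s,t)=(0,6): 4·0+5·6=30≤32, 6·0+3·6=18≤40, objective 54.
(s,t)=(1,5): 4·1+5·5=29≤32, 6·1+3·5=21≤40, objective 48.
(s,t)=(0,5): 4·0+5·5=25≤32, 6·0+3·5=15≤40, objective 45.
No feasible integer point exceeds 54.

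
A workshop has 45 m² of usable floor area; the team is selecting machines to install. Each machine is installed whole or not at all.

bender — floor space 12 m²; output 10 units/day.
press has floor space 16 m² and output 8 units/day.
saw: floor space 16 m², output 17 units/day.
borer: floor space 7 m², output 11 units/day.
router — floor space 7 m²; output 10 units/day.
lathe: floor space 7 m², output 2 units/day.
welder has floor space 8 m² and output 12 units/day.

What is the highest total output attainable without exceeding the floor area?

saw + borer + router + welder: floor space 16 + 7 + 7 + 8 = 38 ≤ 45, output 17 + 11 + 10 + 12 = 50.
saw + borer + router + lathe + welder: floor space 16 + 7 + 7 + 7 + 8 = 45 ≤ 45, output 17 + 11 + 10 + 2 + 12 = 52.
Best is saw, borer, router, lathe, and welder with total output 52.

52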